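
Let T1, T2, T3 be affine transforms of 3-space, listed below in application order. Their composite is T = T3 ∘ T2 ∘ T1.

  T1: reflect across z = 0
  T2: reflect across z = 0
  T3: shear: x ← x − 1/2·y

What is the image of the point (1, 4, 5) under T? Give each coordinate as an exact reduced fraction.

T(p) = (-1, 4, 5)

T1 reflect across z = 0: (1, 4, 5) → (1, 4, -5)
T2 reflect across z = 0: (1, 4, -5) → (1, 4, 5)
T3 shear: x ← x − 1/2·y: (1, 4, 5) → (-1, 4, 5)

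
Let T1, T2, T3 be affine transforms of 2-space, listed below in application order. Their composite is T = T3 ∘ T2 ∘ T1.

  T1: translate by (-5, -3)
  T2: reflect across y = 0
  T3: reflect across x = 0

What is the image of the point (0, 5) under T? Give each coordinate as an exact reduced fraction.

T(p) = (5, -2)

T1 translate by (-5, -3): (0, 5) → (-5, 2)
T2 reflect across y = 0: (-5, 2) → (-5, -2)
T3 reflect across x = 0: (-5, -2) → (5, -2)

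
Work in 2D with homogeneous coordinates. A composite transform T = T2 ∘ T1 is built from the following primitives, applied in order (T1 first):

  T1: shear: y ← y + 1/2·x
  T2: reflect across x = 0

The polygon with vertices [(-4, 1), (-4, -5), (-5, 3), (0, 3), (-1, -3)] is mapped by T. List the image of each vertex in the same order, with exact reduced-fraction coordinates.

T1 shear: y ← y + 1/2·x: (-4, 1) → (-4, -1); (-4, -5) → (-4, -7); (-5, 3) → (-5, 1/2); (0, 3) → (0, 3); (-1, -3) → (-1, -7/2)
T2 reflect across x = 0: (-4, -1) → (4, -1); (-4, -7) → (4, -7); (-5, 1/2) → (5, 1/2); (0, 3) → (0, 3); (-1, -7/2) → (1, -7/2)

image vertices: (4, -1), (4, -7), (5, 1/2), (0, 3), (1, -7/2)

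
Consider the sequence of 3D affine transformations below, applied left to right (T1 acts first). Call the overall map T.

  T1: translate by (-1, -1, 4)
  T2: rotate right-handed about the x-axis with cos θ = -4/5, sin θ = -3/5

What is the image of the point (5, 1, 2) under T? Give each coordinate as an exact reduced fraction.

T1 translate by (-1, -1, 4): (5, 1, 2) → (4, 0, 6)
T2 rotate right-handed about the x-axis with cos θ = -4/5, sin θ = -3/5: (4, 0, 6) → (4, 18/5, -24/5)

T(p) = (4, 18/5, -24/5)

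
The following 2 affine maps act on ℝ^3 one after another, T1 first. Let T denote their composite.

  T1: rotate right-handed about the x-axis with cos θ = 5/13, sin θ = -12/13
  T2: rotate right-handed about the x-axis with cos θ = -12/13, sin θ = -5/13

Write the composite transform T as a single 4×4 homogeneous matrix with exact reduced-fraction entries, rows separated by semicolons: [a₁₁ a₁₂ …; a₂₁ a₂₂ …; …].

T = [1 0 0 0; 0 -120/169 -119/169 0; 0 119/169 -120/169 0; 0 0 0 1]

T1 = [1 0 0 0; 0 5/13 12/13 0; 0 -12/13 5/13 0; 0 0 0 1]
T2·T1 = [1 0 0 0; 0 -120/169 -119/169 0; 0 119/169 -120/169 0; 0 0 0 1]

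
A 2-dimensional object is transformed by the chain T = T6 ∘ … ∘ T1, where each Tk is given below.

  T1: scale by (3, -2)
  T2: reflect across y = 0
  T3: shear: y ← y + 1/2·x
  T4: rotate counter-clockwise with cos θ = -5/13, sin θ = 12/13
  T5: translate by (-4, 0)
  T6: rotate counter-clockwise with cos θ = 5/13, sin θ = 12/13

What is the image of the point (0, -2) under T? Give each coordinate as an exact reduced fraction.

T1 scale by (3, -2): (0, -2) → (0, 4)
T2 reflect across y = 0: (0, 4) → (0, -4)
T3 shear: y ← y + 1/2·x: (0, -4) → (0, -4)
T4 rotate counter-clockwise with cos θ = -5/13, sin θ = 12/13: (0, -4) → (48/13, 20/13)
T5 translate by (-4, 0): (48/13, 20/13) → (-4/13, 20/13)
T6 rotate counter-clockwise with cos θ = 5/13, sin θ = 12/13: (-4/13, 20/13) → (-20/13, 4/13)

T(p) = (-20/13, 4/13)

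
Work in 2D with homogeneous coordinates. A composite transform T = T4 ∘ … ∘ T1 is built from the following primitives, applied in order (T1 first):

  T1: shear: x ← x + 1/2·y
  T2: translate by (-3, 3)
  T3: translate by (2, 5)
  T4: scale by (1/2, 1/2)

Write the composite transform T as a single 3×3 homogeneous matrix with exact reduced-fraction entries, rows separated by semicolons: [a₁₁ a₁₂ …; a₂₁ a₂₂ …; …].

T = [1/2 1/4 -1/2; 0 1/2 4; 0 0 1]

T1 = [1 1/2 0; 0 1 0; 0 0 1]
T2·T1 = [1 1/2 -3; 0 1 3; 0 0 1]
T3·…·T1 = [1 1/2 -1; 0 1 8; 0 0 1]
T4·…·T1 = [1/2 1/4 -1/2; 0 1/2 4; 0 0 1]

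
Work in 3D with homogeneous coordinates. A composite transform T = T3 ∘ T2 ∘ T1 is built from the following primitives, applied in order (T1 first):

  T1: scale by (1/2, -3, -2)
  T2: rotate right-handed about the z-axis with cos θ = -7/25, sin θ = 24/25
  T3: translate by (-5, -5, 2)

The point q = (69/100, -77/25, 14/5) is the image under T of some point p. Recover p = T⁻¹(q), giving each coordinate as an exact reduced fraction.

T1 = [1/2 0 0 0; 0 -3 0 0; 0 0 -2 0; 0 0 0 1]
T2·T1 = [-7/50 72/25 0 0; 12/25 21/25 0 0; 0 0 -2 0; 0 0 0 1]
T3·…·T1 = [-7/50 72/25 0 -5; 12/25 21/25 0 -5; 0 0 -2 2; 0 0 0 1]
det M = 3; M⁻¹ = [-14/25 48/25 0 34/5; 8/25 7/75 0 31/15; 0 0 -1/2 1; 0 0 0 1]
M⁻¹ · (69/100, -77/25, 14/5)ᵀ = (1/2, 2, -2/5)ᵀ

p = (1/2, 2, -2/5)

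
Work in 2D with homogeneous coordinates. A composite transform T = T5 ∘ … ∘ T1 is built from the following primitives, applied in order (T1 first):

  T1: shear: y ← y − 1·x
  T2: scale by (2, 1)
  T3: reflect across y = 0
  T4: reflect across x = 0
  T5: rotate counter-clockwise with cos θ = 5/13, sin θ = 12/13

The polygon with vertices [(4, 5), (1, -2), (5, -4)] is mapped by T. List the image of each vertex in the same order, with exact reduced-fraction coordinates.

T1 shear: y ← y − 1·x: (4, 5) → (4, 1); (1, -2) → (1, -3); (5, -4) → (5, -9)
T2 scale by (2, 1): (4, 1) → (8, 1); (1, -3) → (2, -3); (5, -9) → (10, -9)
T3 reflect across y = 0: (8, 1) → (8, -1); (2, -3) → (2, 3); (10, -9) → (10, 9)
T4 reflect across x = 0: (8, -1) → (-8, -1); (2, 3) → (-2, 3); (10, 9) → (-10, 9)
T5 rotate counter-clockwise with cos θ = 5/13, sin θ = 12/13: (-8, -1) → (-28/13, -101/13); (-2, 3) → (-46/13, -9/13); (-10, 9) → (-158/13, -75/13)

image vertices: (-28/13, -101/13), (-46/13, -9/13), (-158/13, -75/13)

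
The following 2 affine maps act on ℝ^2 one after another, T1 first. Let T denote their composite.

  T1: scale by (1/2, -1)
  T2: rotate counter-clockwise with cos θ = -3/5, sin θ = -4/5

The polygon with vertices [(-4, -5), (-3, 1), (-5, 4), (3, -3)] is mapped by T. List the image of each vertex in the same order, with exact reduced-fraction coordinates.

image vertices: (26/5, -7/5), (1/10, 9/5), (-17/10, 22/5), (3/2, -3)

T1 scale by (1/2, -1): (-4, -5) → (-2, 5); (-3, 1) → (-3/2, -1); (-5, 4) → (-5/2, -4); (3, -3) → (3/2, 3)
T2 rotate counter-clockwise with cos θ = -3/5, sin θ = -4/5: (-2, 5) → (26/5, -7/5); (-3/2, -1) → (1/10, 9/5); (-5/2, -4) → (-17/10, 22/5); (3/2, 3) → (3/2, -3)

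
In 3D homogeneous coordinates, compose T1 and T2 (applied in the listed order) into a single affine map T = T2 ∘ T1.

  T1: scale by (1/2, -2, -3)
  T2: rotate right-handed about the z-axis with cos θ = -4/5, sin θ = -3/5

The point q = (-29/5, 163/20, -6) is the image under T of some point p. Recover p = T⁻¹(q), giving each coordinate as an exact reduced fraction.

T1 = [1/2 0 0 0; 0 -2 0 0; 0 0 -3 0; 0 0 0 1]
T2·T1 = [-2/5 -6/5 0 0; -3/10 8/5 0 0; 0 0 -3 0; 0 0 0 1]
det M = 3; M⁻¹ = [-8/5 -6/5 0 0; -3/10 2/5 0 0; 0 0 -1/3 0; 0 0 0 1]
M⁻¹ · (-29/5, 163/20, -6)ᵀ = (-1/2, 5, 2)ᵀ

p = (-1/2, 5, 2)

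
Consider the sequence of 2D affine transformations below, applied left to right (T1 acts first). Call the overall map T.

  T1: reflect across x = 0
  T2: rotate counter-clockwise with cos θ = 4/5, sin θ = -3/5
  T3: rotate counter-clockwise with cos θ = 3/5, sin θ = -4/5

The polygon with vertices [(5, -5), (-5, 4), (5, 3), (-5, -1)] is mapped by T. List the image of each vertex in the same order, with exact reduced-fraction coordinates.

T1 reflect across x = 0: (5, -5) → (-5, -5); (-5, 4) → (5, 4); (5, 3) → (-5, 3); (-5, -1) → (5, -1)
T2 rotate counter-clockwise with cos θ = 4/5, sin θ = -3/5: (-5, -5) → (-7, -1); (5, 4) → (32/5, 1/5); (-5, 3) → (-11/5, 27/5); (5, -1) → (17/5, -19/5)
T3 rotate counter-clockwise with cos θ = 3/5, sin θ = -4/5: (-7, -1) → (-5, 5); (32/5, 1/5) → (4, -5); (-11/5, 27/5) → (3, 5); (17/5, -19/5) → (-1, -5)

image vertices: (-5, 5), (4, -5), (3, 5), (-1, -5)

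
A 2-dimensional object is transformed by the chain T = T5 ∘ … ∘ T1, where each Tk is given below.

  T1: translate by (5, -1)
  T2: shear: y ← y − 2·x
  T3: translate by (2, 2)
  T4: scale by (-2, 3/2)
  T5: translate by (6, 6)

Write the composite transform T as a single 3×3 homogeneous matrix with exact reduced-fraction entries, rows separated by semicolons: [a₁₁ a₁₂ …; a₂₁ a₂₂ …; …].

T1 = [1 0 5; 0 1 -1; 0 0 1]
T2·T1 = [1 0 5; -2 1 -11; 0 0 1]
T3·…·T1 = [1 0 7; -2 1 -9; 0 0 1]
T4·…·T1 = [-2 0 -14; -3 3/2 -27/2; 0 0 1]
T5·…·T1 = [-2 0 -8; -3 3/2 -15/2; 0 0 1]

T = [-2 0 -8; -3 3/2 -15/2; 0 0 1]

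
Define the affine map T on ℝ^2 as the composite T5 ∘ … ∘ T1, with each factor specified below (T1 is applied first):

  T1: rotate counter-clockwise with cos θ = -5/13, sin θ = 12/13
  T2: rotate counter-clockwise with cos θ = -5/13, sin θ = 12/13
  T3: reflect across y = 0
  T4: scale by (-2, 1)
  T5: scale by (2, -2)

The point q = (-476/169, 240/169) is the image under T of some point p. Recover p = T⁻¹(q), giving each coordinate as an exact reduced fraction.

T1 = [-5/13 -12/13 0; 12/13 -5/13 0; 0 0 1]
T2·T1 = [-119/169 120/169 0; -120/169 -119/169 0; 0 0 1]
T3·…·T1 = [-119/169 120/169 0; 120/169 119/169 0; 0 0 1]
T4·…·T1 = [238/169 -240/169 0; 120/169 119/169 0; 0 0 1]
T5·…·T1 = [476/169 -480/169 0; -240/169 -238/169 0; 0 0 1]
det M = -8; M⁻¹ = [119/676 -60/169 0; -30/169 -119/338 0; 0 0 1]
M⁻¹ · (-476/169, 240/169)ᵀ = (-1, 0)ᵀ

p = (-1, 0)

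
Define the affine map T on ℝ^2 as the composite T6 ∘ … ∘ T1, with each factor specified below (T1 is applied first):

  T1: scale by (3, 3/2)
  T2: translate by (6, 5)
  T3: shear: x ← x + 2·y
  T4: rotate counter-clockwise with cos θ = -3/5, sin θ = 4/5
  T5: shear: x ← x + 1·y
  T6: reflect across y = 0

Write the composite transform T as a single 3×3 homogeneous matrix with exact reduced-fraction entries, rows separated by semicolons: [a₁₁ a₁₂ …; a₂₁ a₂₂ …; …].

T = [3/5 -3/2 -19/5; -12/5 -3/2 -49/5; 0 0 1]

T1 = [3 0 0; 0 3/2 0; 0 0 1]
T2·T1 = [3 0 6; 0 3/2 5; 0 0 1]
T3·…·T1 = [3 3 16; 0 3/2 5; 0 0 1]
T4·…·T1 = [-9/5 -3 -68/5; 12/5 3/2 49/5; 0 0 1]
T5·…·T1 = [3/5 -3/2 -19/5; 12/5 3/2 49/5; 0 0 1]
T6·…·T1 = [3/5 -3/2 -19/5; -12/5 -3/2 -49/5; 0 0 1]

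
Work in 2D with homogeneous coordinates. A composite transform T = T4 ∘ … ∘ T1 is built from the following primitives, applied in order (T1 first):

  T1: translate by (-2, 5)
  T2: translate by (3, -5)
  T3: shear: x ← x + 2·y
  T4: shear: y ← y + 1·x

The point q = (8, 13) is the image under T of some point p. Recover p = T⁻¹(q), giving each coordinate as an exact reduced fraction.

p = (-3, 5)

T1 = [1 0 -2; 0 1 5; 0 0 1]
T2·T1 = [1 0 1; 0 1 0; 0 0 1]
T3·…·T1 = [1 2 1; 0 1 0; 0 0 1]
T4·…·T1 = [1 2 1; 1 3 1; 0 0 1]
det M = 1; M⁻¹ = [3 -2 -1; -1 1 0; 0 0 1]
M⁻¹ · (8, 13)ᵀ = (-3, 5)ᵀ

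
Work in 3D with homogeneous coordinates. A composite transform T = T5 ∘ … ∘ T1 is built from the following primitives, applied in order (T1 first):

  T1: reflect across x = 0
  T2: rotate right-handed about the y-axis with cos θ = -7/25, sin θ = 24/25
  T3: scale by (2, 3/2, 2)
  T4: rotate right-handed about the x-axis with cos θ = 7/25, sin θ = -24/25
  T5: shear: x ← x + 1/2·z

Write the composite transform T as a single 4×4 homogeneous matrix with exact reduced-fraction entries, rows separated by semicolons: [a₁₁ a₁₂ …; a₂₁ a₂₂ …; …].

T = [518/625 -18/25 1151/625 0; 1152/625 21/50 -336/625 0; 336/625 -36/25 -98/625 0; 0 0 0 1]

T1 = [-1 0 0 0; 0 1 0 0; 0 0 1 0; 0 0 0 1]
T2·T1 = [7/25 0 24/25 0; 0 1 0 0; 24/25 0 -7/25 0; 0 0 0 1]
T3·…·T1 = [14/25 0 48/25 0; 0 3/2 0 0; 48/25 0 -14/25 0; 0 0 0 1]
T4·…·T1 = [14/25 0 48/25 0; 1152/625 21/50 -336/625 0; 336/625 -36/25 -98/625 0; 0 0 0 1]
T5·…·T1 = [518/625 -18/25 1151/625 0; 1152/625 21/50 -336/625 0; 336/625 -36/25 -98/625 0; 0 0 0 1]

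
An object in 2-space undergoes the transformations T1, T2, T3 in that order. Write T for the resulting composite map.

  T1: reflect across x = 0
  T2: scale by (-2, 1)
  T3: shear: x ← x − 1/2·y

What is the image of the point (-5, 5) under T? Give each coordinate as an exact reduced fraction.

T1 reflect across x = 0: (-5, 5) → (5, 5)
T2 scale by (-2, 1): (5, 5) → (-10, 5)
T3 shear: x ← x − 1/2·y: (-10, 5) → (-25/2, 5)

T(p) = (-25/2, 5)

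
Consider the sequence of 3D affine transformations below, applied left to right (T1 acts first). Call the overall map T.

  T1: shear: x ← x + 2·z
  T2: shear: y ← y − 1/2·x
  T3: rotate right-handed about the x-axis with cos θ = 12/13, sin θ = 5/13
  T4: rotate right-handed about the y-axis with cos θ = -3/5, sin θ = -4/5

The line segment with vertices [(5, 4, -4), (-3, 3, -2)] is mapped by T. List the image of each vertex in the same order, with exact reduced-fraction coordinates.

T1 shear: x ← x + 2·z: (5, 4, -4) → (-3, 4, -4); (-3, 3, -2) → (-7, 3, -2)
T2 shear: y ← y − 1/2·x: (-3, 4, -4) → (-3, 11/2, -4); (-7, 3, -2) → (-7, 13/2, -2)
T3 rotate right-handed about the x-axis with cos θ = 12/13, sin θ = 5/13: (-3, 11/2, -4) → (-3, 86/13, -41/26); (-7, 13/2, -2) → (-7, 88/13, 17/26)
T4 rotate right-handed about the y-axis with cos θ = -3/5, sin θ = -4/5: (-3, 86/13, -41/26) → (199/65, 86/13, -189/130); (-7, 88/13, 17/26) → (239/65, 88/13, -779/130)

image vertices: (199/65, 86/13, -189/130), (239/65, 88/13, -779/130)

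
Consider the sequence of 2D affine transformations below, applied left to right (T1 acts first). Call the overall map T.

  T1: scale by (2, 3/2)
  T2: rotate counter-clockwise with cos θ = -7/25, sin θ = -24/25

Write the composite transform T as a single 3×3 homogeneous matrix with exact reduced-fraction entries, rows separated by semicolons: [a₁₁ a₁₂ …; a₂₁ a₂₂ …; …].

T1 = [2 0 0; 0 3/2 0; 0 0 1]
T2·T1 = [-14/25 36/25 0; -48/25 -21/50 0; 0 0 1]

T = [-14/25 36/25 0; -48/25 -21/50 0; 0 0 1]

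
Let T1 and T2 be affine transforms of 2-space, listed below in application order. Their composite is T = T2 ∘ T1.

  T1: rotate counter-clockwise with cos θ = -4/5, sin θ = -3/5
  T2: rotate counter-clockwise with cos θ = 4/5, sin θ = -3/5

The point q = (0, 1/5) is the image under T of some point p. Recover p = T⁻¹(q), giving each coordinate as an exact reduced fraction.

T1 = [-4/5 3/5 0; -3/5 -4/5 0; 0 0 1]
T2·T1 = [-1 0 0; 0 -1 0; 0 0 1]
det M = 1; M⁻¹ = [-1 0 0; 0 -1 0; 0 0 1]
M⁻¹ · (0, 1/5)ᵀ = (0, -1/5)ᵀ

p = (0, -1/5)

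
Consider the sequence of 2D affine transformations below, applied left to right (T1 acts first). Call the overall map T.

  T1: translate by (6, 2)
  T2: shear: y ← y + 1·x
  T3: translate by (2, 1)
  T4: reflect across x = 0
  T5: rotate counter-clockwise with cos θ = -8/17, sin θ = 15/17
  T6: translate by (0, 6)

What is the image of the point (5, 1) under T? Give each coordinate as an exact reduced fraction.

T(p) = (-121/17, -213/17)

T1 translate by (6, 2): (5, 1) → (11, 3)
T2 shear: y ← y + 1·x: (11, 3) → (11, 14)
T3 translate by (2, 1): (11, 14) → (13, 15)
T4 reflect across x = 0: (13, 15) → (-13, 15)
T5 rotate counter-clockwise with cos θ = -8/17, sin θ = 15/17: (-13, 15) → (-121/17, -315/17)
T6 translate by (0, 6): (-121/17, -315/17) → (-121/17, -213/17)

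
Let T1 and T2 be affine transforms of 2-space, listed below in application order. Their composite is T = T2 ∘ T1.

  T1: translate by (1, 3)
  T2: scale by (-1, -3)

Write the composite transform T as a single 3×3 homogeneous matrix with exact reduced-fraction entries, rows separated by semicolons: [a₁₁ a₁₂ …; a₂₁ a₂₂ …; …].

T1 = [1 0 1; 0 1 3; 0 0 1]
T2·T1 = [-1 0 -1; 0 -3 -9; 0 0 1]

T = [-1 0 -1; 0 -3 -9; 0 0 1]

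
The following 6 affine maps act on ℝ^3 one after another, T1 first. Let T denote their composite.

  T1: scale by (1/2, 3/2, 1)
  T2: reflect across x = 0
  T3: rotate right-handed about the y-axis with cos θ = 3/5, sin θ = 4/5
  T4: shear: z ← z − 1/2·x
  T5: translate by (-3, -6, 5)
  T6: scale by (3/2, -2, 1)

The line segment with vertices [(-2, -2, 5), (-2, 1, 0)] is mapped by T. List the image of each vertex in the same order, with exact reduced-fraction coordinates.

T1 scale by (1/2, 3/2, 1): (-2, -2, 5) → (-1, -3, 5); (-2, 1, 0) → (-1, 3/2, 0)
T2 reflect across x = 0: (-1, -3, 5) → (1, -3, 5); (-1, 3/2, 0) → (1, 3/2, 0)
T3 rotate right-handed about the y-axis with cos θ = 3/5, sin θ = 4/5: (1, -3, 5) → (23/5, -3, 11/5); (1, 3/2, 0) → (3/5, 3/2, -4/5)
T4 shear: z ← z − 1/2·x: (23/5, -3, 11/5) → (23/5, -3, -1/10); (3/5, 3/2, -4/5) → (3/5, 3/2, -11/10)
T5 translate by (-3, -6, 5): (23/5, -3, -1/10) → (8/5, -9, 49/10); (3/5, 3/2, -11/10) → (-12/5, -9/2, 39/10)
T6 scale by (3/2, -2, 1): (8/5, -9, 49/10) → (12/5, 18, 49/10); (-12/5, -9/2, 39/10) → (-18/5, 9, 39/10)

image vertices: (12/5, 18, 49/10), (-18/5, 9, 39/10)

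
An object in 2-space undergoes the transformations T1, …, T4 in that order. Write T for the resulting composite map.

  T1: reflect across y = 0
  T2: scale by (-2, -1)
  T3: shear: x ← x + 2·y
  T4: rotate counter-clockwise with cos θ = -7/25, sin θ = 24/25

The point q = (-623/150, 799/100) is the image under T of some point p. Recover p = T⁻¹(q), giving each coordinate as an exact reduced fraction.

T1 = [1 0 0; 0 -1 0; 0 0 1]
T2·T1 = [-2 0 0; 0 1 0; 0 0 1]
T3·…·T1 = [-2 2 0; 0 1 0; 0 0 1]
T4·…·T1 = [14/25 -38/25 0; -48/25 41/25 0; 0 0 1]
det M = -2; M⁻¹ = [-41/50 -19/25 0; -24/25 -7/25 0; 0 0 1]
M⁻¹ · (-623/150, 799/100)ᵀ = (-8/3, 7/4)ᵀ

p = (-8/3, 7/4)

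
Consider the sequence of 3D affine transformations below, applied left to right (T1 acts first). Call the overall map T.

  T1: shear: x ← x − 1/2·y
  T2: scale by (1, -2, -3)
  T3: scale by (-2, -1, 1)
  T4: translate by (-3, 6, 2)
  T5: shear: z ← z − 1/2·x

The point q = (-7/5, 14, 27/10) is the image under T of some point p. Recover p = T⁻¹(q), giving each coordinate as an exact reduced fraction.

T1 = [1 -1/2 0 0; 0 1 0 0; 0 0 1 0; 0 0 0 1]
T2·T1 = [1 -1/2 0 0; 0 -2 0 0; 0 0 -3 0; 0 0 0 1]
T3·…·T1 = [-2 1 0 0; 0 2 0 0; 0 0 -3 0; 0 0 0 1]
T4·…·T1 = [-2 1 0 -3; 0 2 0 6; 0 0 -3 2; 0 0 0 1]
T5·…·T1 = [-2 1 0 -3; 0 2 0 6; 1 -1/2 -3 7/2; 0 0 0 1]
det M = 12; M⁻¹ = [-1/2 1/4 0 -3; 0 1/2 0 -3; -1/6 0 -1/3 2/3; 0 0 0 1]
M⁻¹ · (-7/5, 14, 27/10)ᵀ = (6/5, 4, 0)ᵀ

p = (6/5, 4, 0)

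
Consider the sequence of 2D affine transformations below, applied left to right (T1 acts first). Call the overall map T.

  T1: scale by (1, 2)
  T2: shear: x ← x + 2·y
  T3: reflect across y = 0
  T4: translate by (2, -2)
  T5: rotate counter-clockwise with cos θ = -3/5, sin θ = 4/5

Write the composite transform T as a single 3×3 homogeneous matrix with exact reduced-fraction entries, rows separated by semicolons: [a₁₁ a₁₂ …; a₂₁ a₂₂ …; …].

T1 = [1 0 0; 0 2 0; 0 0 1]
T2·T1 = [1 4 0; 0 2 0; 0 0 1]
T3·…·T1 = [1 4 0; 0 -2 0; 0 0 1]
T4·…·T1 = [1 4 2; 0 -2 -2; 0 0 1]
T5·…·T1 = [-3/5 -4/5 2/5; 4/5 22/5 14/5; 0 0 1]

T = [-3/5 -4/5 2/5; 4/5 22/5 14/5; 0 0 1]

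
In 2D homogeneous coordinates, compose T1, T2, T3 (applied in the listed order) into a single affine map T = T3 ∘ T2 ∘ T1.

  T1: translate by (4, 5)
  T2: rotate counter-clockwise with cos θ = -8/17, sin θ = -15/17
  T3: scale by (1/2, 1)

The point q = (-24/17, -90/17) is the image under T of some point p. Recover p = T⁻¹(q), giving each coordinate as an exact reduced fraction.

p = (2, -5)

T1 = [1 0 4; 0 1 5; 0 0 1]
T2·T1 = [-8/17 15/17 43/17; -15/17 -8/17 -100/17; 0 0 1]
T3·…·T1 = [-4/17 15/34 43/34; -15/17 -8/17 -100/17; 0 0 1]
det M = 1/2; M⁻¹ = [-16/17 -15/17 -4; 30/17 -8/17 -5; 0 0 1]
M⁻¹ · (-24/17, -90/17)ᵀ = (2, -5)ᵀ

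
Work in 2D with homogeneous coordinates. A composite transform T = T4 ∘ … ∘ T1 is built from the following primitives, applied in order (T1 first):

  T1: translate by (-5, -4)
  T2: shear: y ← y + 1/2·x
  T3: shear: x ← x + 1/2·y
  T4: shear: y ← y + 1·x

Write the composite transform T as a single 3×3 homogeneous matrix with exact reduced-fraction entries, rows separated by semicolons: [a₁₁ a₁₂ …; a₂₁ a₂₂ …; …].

T1 = [1 0 -5; 0 1 -4; 0 0 1]
T2·T1 = [1 0 -5; 1/2 1 -13/2; 0 0 1]
T3·…·T1 = [5/4 1/2 -33/4; 1/2 1 -13/2; 0 0 1]
T4·…·T1 = [5/4 1/2 -33/4; 7/4 3/2 -59/4; 0 0 1]

T = [5/4 1/2 -33/4; 7/4 3/2 -59/4; 0 0 1]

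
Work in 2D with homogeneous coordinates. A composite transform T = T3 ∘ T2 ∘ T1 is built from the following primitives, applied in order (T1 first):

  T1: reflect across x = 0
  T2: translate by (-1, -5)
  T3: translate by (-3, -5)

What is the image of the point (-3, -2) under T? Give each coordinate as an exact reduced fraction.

T(p) = (-1, -12)

T1 reflect across x = 0: (-3, -2) → (3, -2)
T2 translate by (-1, -5): (3, -2) → (2, -7)
T3 translate by (-3, -5): (2, -7) → (-1, -12)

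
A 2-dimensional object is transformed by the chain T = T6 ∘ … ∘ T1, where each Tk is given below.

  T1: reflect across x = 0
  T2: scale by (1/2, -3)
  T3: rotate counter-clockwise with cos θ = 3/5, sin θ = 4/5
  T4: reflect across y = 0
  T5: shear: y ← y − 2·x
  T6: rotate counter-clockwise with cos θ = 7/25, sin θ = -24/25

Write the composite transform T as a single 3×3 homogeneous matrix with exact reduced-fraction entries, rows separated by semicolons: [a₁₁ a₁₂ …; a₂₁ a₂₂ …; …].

T1 = [-1 0 0; 0 1 0; 0 0 1]
T2·T1 = [-1/2 0 0; 0 -3 0; 0 0 1]
T3·…·T1 = [-3/10 12/5 0; -2/5 -9/5 0; 0 0 1]
T4·…·T1 = [-3/10 12/5 0; 2/5 9/5 0; 0 0 1]
T5·…·T1 = [-3/10 12/5 0; 1 -3 0; 0 0 1]
T6·…·T1 = [219/250 -276/125 0; 71/125 -393/125 0; 0 0 1]

T = [219/250 -276/125 0; 71/125 -393/125 0; 0 0 1]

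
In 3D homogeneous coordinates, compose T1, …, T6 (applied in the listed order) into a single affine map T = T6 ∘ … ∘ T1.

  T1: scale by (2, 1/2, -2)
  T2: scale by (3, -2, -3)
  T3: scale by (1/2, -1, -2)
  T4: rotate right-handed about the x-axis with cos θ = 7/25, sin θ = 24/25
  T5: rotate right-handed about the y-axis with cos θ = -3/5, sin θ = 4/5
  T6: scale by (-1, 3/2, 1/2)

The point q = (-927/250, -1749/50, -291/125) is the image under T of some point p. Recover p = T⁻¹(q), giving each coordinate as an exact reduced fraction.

p = (1/2, -1, -2)

T1 = [2 0 0 0; 0 1/2 0 0; 0 0 -2 0; 0 0 0 1]
T2·T1 = [6 0 0 0; 0 -1 0 0; 0 0 6 0; 0 0 0 1]
T3·…·T1 = [3 0 0 0; 0 1 0 0; 0 0 -12 0; 0 0 0 1]
T4·…·T1 = [3 0 0 0; 0 7/25 288/25 0; 0 24/25 -84/25 0; 0 0 0 1]
T5·…·T1 = [-9/5 96/125 -336/125 0; 0 7/25 288/25 0; -12/5 -72/125 252/125 0; 0 0 0 1]
T6·…·T1 = [9/5 -96/125 336/125 0; 0 21/50 432/25 0; -6/5 -36/125 126/125 0; 0 0 0 1]
det M = 27; M⁻¹ = [1/5 0 -8/15 0; -96/125 14/75 -144/125 0; 7/375 4/75 7/250 0; 0 0 0 1]
M⁻¹ · (-927/250, -1749/50, -291/125)ᵀ = (1/2, -1, -2)ᵀ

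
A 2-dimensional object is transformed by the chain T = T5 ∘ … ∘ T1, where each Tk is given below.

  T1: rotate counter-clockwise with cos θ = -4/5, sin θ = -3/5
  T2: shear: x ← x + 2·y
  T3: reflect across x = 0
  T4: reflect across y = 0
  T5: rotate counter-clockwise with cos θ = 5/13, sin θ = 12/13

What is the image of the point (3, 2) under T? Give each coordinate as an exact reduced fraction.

T1 rotate counter-clockwise with cos θ = -4/5, sin θ = -3/5: (3, 2) → (-6/5, -17/5)
T2 shear: x ← x + 2·y: (-6/5, -17/5) → (-8, -17/5)
T3 reflect across x = 0: (-8, -17/5) → (8, -17/5)
T4 reflect across y = 0: (8, -17/5) → (8, 17/5)
T5 rotate counter-clockwise with cos θ = 5/13, sin θ = 12/13: (8, 17/5) → (-4/65, 113/13)

T(p) = (-4/65, 113/13)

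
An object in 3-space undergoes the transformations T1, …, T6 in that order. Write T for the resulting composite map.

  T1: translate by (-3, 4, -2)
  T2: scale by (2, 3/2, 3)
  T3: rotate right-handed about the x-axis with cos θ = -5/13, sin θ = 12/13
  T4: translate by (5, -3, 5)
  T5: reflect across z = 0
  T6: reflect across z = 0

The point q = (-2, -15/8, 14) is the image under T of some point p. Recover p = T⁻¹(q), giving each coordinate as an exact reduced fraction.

p = (-1/2, 5/4, 1/2)

T1 = [1 0 0 -3; 0 1 0 4; 0 0 1 -2; 0 0 0 1]
T2·T1 = [2 0 0 -6; 0 3/2 0 6; 0 0 3 -6; 0 0 0 1]
T3·…·T1 = [2 0 0 -6; 0 -15/26 -36/13 42/13; 0 18/13 -15/13 102/13; 0 0 0 1]
T4·…·T1 = [2 0 0 -1; 0 -15/26 -36/13 3/13; 0 18/13 -15/13 167/13; 0 0 0 1]
T5·…·T1 = [2 0 0 -1; 0 -15/26 -36/13 3/13; 0 -18/13 15/13 -167/13; 0 0 0 1]
T6·…·T1 = [2 0 0 -1; 0 -15/26 -36/13 3/13; 0 18/13 -15/13 167/13; 0 0 0 1]
det M = 9; M⁻¹ = [1/2 0 0 1/2; 0 -10/39 8/13 -102/13; 0 -4/13 -5/39 67/39; 0 0 0 1]
M⁻¹ · (-2, -15/8, 14)ᵀ = (-1/2, 5/4, 1/2)ᵀ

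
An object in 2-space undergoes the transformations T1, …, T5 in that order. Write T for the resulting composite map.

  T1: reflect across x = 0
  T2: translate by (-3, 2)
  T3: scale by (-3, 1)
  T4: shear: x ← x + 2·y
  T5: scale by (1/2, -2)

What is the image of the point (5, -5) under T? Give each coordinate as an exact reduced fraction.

T(p) = (9, 6)

T1 reflect across x = 0: (5, -5) → (-5, -5)
T2 translate by (-3, 2): (-5, -5) → (-8, -3)
T3 scale by (-3, 1): (-8, -3) → (24, -3)
T4 shear: x ← x + 2·y: (24, -3) → (18, -3)
T5 scale by (1/2, -2): (18, -3) → (9, 6)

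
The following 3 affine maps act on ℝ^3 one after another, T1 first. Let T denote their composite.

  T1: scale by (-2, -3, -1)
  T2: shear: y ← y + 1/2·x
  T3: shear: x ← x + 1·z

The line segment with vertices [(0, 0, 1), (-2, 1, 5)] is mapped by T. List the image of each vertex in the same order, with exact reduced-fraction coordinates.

image vertices: (-1, 0, -1), (-1, -1, -5)

T1 scale by (-2, -3, -1): (0, 0, 1) → (0, 0, -1); (-2, 1, 5) → (4, -3, -5)
T2 shear: y ← y + 1/2·x: (0, 0, -1) → (0, 0, -1); (4, -3, -5) → (4, -1, -5)
T3 shear: x ← x + 1·z: (0, 0, -1) → (-1, 0, -1); (4, -1, -5) → (-1, -1, -5)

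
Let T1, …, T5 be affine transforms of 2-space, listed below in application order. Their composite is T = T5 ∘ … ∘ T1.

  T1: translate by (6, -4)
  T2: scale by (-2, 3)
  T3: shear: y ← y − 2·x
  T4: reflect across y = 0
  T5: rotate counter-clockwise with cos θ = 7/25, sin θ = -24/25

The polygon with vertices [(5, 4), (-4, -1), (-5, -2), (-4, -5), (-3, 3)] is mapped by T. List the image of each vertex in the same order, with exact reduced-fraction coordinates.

T1 translate by (6, -4): (5, 4) → (11, 0); (-4, -1) → (2, -5); (-5, -2) → (1, -6); (-4, -5) → (2, -9); (-3, 3) → (3, -1)
T2 scale by (-2, 3): (11, 0) → (-22, 0); (2, -5) → (-4, -15); (1, -6) → (-2, -18); (2, -9) → (-4, -27); (3, -1) → (-6, -3)
T3 shear: y ← y − 2·x: (-22, 0) → (-22, 44); (-4, -15) → (-4, -7); (-2, -18) → (-2, -14); (-4, -27) → (-4, -19); (-6, -3) → (-6, 9)
T4 reflect across y = 0: (-22, 44) → (-22, -44); (-4, -7) → (-4, 7); (-2, -14) → (-2, 14); (-4, -19) → (-4, 19); (-6, 9) → (-6, -9)
T5 rotate counter-clockwise with cos θ = 7/25, sin θ = -24/25: (-22, -44) → (-242/5, 44/5); (-4, 7) → (28/5, 29/5); (-2, 14) → (322/25, 146/25); (-4, 19) → (428/25, 229/25); (-6, -9) → (-258/25, 81/25)

image vertices: (-242/5, 44/5), (28/5, 29/5), (322/25, 146/25), (428/25, 229/25), (-258/25, 81/25)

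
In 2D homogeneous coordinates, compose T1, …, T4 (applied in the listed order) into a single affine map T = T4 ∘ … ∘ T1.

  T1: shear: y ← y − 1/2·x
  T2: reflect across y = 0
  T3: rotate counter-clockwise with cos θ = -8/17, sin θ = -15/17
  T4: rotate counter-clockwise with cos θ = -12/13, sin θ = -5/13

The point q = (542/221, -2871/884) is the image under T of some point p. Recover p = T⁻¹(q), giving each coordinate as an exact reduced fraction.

p = (-3, 5/4)

T1 = [1 0 0; -1/2 1 0; 0 0 1]
T2·T1 = [1 0 0; 1/2 -1 0; 0 0 1]
T3·…·T1 = [-1/34 -15/17 0; -19/17 8/17 0; 0 0 1]
T4·…·T1 = [-89/221 220/221 0; 461/442 -21/221 0; 0 0 1]
det M = -1; M⁻¹ = [21/221 220/221 0; 461/442 89/221 0; 0 0 1]
M⁻¹ · (542/221, -2871/884)ᵀ = (-3, 5/4)ᵀ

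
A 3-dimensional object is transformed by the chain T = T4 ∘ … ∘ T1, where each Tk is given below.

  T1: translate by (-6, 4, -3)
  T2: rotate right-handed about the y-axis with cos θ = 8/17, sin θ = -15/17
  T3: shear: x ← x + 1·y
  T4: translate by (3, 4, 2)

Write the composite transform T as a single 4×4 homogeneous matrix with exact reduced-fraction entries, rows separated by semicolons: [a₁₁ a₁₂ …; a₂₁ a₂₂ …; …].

T = [8/17 1 -15/17 116/17; 0 1 0 8; 15/17 0 8/17 -80/17; 0 0 0 1]

T1 = [1 0 0 -6; 0 1 0 4; 0 0 1 -3; 0 0 0 1]
T2·T1 = [8/17 0 -15/17 -3/17; 0 1 0 4; 15/17 0 8/17 -114/17; 0 0 0 1]
T3·…·T1 = [8/17 1 -15/17 65/17; 0 1 0 4; 15/17 0 8/17 -114/17; 0 0 0 1]
T4·…·T1 = [8/17 1 -15/17 116/17; 0 1 0 8; 15/17 0 8/17 -80/17; 0 0 0 1]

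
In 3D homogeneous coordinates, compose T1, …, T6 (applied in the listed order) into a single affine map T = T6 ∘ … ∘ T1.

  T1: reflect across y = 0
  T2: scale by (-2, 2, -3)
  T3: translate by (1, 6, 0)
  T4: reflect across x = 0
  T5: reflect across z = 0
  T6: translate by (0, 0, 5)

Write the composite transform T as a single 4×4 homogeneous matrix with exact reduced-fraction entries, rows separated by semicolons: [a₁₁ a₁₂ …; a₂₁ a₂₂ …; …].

T1 = [1 0 0 0; 0 -1 0 0; 0 0 1 0; 0 0 0 1]
T2·T1 = [-2 0 0 0; 0 -2 0 0; 0 0 -3 0; 0 0 0 1]
T3·…·T1 = [-2 0 0 1; 0 -2 0 6; 0 0 -3 0; 0 0 0 1]
T4·…·T1 = [2 0 0 -1; 0 -2 0 6; 0 0 -3 0; 0 0 0 1]
T5·…·T1 = [2 0 0 -1; 0 -2 0 6; 0 0 3 0; 0 0 0 1]
T6·…·T1 = [2 0 0 -1; 0 -2 0 6; 0 0 3 5; 0 0 0 1]

T = [2 0 0 -1; 0 -2 0 6; 0 0 3 5; 0 0 0 1]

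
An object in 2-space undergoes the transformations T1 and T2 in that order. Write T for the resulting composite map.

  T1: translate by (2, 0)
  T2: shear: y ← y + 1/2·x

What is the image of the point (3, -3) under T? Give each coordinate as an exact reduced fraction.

T1 translate by (2, 0): (3, -3) → (5, -3)
T2 shear: y ← y + 1/2·x: (5, -3) → (5, -1/2)

T(p) = (5, -1/2)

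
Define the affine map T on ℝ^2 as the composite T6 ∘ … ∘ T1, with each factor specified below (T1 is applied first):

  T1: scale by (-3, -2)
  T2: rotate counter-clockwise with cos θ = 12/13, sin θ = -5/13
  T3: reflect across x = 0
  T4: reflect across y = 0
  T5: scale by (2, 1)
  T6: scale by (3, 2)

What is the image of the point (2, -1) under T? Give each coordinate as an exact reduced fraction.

T(p) = (372/13, -108/13)

T1 scale by (-3, -2): (2, -1) → (-6, 2)
T2 rotate counter-clockwise with cos θ = 12/13, sin θ = -5/13: (-6, 2) → (-62/13, 54/13)
T3 reflect across x = 0: (-62/13, 54/13) → (62/13, 54/13)
T4 reflect across y = 0: (62/13, 54/13) → (62/13, -54/13)
T5 scale by (2, 1): (62/13, -54/13) → (124/13, -54/13)
T6 scale by (3, 2): (124/13, -54/13) → (372/13, -108/13)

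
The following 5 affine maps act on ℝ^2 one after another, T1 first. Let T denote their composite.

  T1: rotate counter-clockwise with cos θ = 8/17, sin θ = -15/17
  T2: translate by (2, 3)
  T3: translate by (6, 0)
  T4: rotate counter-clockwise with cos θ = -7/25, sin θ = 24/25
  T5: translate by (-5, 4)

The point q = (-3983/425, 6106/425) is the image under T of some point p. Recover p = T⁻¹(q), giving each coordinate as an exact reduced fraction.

p = (3, 2)

T1 = [8/17 15/17 0; -15/17 8/17 0; 0 0 1]
T2·T1 = [8/17 15/17 2; -15/17 8/17 3; 0 0 1]
T3·…·T1 = [8/17 15/17 8; -15/17 8/17 3; 0 0 1]
T4·…·T1 = [304/425 -297/425 -128/25; 297/425 304/425 171/25; 0 0 1]
T5·…·T1 = [304/425 -297/425 -253/25; 297/425 304/425 271/25; 0 0 1]
det M = 1; M⁻¹ = [304/425 297/425 -143/425; -297/425 304/425 -6301/425; 0 0 1]
M⁻¹ · (-3983/425, 6106/425)ᵀ = (3, 2)ᵀ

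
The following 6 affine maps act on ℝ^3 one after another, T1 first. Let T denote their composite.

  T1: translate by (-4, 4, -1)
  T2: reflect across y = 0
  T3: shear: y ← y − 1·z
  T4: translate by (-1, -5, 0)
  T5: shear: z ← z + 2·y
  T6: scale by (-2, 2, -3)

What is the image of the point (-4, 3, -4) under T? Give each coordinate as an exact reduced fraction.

T1 translate by (-4, 4, -1): (-4, 3, -4) → (-8, 7, -5)
T2 reflect across y = 0: (-8, 7, -5) → (-8, -7, -5)
T3 shear: y ← y − 1·z: (-8, -7, -5) → (-8, -2, -5)
T4 translate by (-1, -5, 0): (-8, -2, -5) → (-9, -7, -5)
T5 shear: z ← z + 2·y: (-9, -7, -5) → (-9, -7, -19)
T6 scale by (-2, 2, -3): (-9, -7, -19) → (18, -14, 57)

T(p) = (18, -14, 57)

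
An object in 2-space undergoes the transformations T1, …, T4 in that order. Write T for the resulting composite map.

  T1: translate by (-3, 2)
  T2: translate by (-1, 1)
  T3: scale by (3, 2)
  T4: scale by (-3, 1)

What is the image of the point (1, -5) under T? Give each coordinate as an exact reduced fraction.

T(p) = (27, -4)

T1 translate by (-3, 2): (1, -5) → (-2, -3)
T2 translate by (-1, 1): (-2, -3) → (-3, -2)
T3 scale by (3, 2): (-3, -2) → (-9, -4)
T4 scale by (-3, 1): (-9, -4) → (27, -4)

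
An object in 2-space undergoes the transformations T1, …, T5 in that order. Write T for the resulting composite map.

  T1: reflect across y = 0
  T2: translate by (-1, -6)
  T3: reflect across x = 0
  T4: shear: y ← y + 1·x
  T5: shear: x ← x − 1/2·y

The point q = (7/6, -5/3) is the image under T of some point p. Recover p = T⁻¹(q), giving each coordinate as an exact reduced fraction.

p = (2/3, -4)

T1 = [1 0 0; 0 -1 0; 0 0 1]
T2·T1 = [1 0 -1; 0 -1 -6; 0 0 1]
T3·…·T1 = [-1 0 1; 0 -1 -6; 0 0 1]
T4·…·T1 = [-1 0 1; -1 -1 -5; 0 0 1]
T5·…·T1 = [-1/2 1/2 7/2; -1 -1 -5; 0 0 1]
det M = 1; M⁻¹ = [-1 -1/2 1; 1 -1/2 -6; 0 0 1]
M⁻¹ · (7/6, -5/3)ᵀ = (2/3, -4)ᵀ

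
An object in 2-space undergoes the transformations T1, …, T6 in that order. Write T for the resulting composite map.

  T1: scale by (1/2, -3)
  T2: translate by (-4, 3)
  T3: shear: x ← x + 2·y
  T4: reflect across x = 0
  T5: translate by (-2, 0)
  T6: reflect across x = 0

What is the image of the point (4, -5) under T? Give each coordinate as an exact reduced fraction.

T1 scale by (1/2, -3): (4, -5) → (2, 15)
T2 translate by (-4, 3): (2, 15) → (-2, 18)
T3 shear: x ← x + 2·y: (-2, 18) → (34, 18)
T4 reflect across x = 0: (34, 18) → (-34, 18)
T5 translate by (-2, 0): (-34, 18) → (-36, 18)
T6 reflect across x = 0: (-36, 18) → (36, 18)

T(p) = (36, 18)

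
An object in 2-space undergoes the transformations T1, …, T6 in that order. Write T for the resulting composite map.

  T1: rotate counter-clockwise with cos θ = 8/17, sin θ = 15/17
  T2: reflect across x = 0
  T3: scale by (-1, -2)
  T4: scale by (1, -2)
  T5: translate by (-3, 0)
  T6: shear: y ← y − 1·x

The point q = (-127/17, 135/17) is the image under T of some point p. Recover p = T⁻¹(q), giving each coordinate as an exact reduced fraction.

T1 = [8/17 -15/17 0; 15/17 8/17 0; 0 0 1]
T2·T1 = [-8/17 15/17 0; 15/17 8/17 0; 0 0 1]
T3·…·T1 = [8/17 -15/17 0; -30/17 -16/17 0; 0 0 1]
T4·…·T1 = [8/17 -15/17 0; 60/17 32/17 0; 0 0 1]
T5·…·T1 = [8/17 -15/17 -3; 60/17 32/17 0; 0 0 1]
T6·…·T1 = [8/17 -15/17 -3; 52/17 47/17 3; 0 0 1]
det M = 4; M⁻¹ = [47/68 15/68 24/17; -13/17 2/17 -45/17; 0 0 1]
M⁻¹ · (-127/17, 135/17)ᵀ = (-2, 4)ᵀ

p = (-2, 4)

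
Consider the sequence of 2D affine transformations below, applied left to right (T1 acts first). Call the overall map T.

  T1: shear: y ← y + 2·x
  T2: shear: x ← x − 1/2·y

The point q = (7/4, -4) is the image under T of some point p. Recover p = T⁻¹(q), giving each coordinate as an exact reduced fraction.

T1 = [1 0 0; 2 1 0; 0 0 1]
T2·T1 = [0 -1/2 0; 2 1 0; 0 0 1]
det M = 1; M⁻¹ = [1 1/2 0; -2 0 0; 0 0 1]
M⁻¹ · (7/4, -4)ᵀ = (-1/4, -7/2)ᵀ

p = (-1/4, -7/2)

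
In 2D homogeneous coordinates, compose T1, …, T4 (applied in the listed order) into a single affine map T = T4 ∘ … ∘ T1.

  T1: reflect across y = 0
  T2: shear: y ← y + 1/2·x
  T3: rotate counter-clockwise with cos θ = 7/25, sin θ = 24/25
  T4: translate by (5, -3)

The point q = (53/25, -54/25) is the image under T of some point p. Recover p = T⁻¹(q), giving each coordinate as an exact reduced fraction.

T1 = [1 0 0; 0 -1 0; 0 0 1]
T2·T1 = [1 0 0; 1/2 -1 0; 0 0 1]
T3·…·T1 = [-1/5 24/25 0; 11/10 -7/25 0; 0 0 1]
T4·…·T1 = [-1/5 24/25 5; 11/10 -7/25 -3; 0 0 1]
det M = -1; M⁻¹ = [7/25 24/25 37/25; 11/10 1/5 -49/10; 0 0 1]
M⁻¹ · (53/25, -54/25)ᵀ = (0, -3)ᵀ

p = (0, -3)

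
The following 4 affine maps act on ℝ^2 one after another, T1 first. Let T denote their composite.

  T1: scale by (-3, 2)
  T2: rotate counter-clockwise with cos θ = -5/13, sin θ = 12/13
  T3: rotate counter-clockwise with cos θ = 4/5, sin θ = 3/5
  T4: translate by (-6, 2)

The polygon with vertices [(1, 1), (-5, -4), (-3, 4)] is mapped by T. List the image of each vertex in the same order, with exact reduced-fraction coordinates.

image vertices: (-288/65, -81/65), (-966/65, 1073/65), (-1158/65, -21/65)

T1 scale by (-3, 2): (1, 1) → (-3, 2); (-5, -4) → (15, -8); (-3, 4) → (9, 8)
T2 rotate counter-clockwise with cos θ = -5/13, sin θ = 12/13: (-3, 2) → (-9/13, -46/13); (15, -8) → (21/13, 220/13); (9, 8) → (-141/13, 68/13)
T3 rotate counter-clockwise with cos θ = 4/5, sin θ = 3/5: (-9/13, -46/13) → (102/65, -211/65); (21/13, 220/13) → (-576/65, 943/65); (-141/13, 68/13) → (-768/65, -151/65)
T4 translate by (-6, 2): (102/65, -211/65) → (-288/65, -81/65); (-576/65, 943/65) → (-966/65, 1073/65); (-768/65, -151/65) → (-1158/65, -21/65)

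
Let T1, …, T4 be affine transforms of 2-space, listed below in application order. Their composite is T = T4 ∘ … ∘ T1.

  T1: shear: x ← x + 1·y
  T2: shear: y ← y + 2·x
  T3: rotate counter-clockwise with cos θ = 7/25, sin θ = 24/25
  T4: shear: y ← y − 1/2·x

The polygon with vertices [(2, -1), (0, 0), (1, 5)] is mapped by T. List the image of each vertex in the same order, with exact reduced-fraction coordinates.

image vertices: (-17/25, 79/50), (0, 0), (-366/25, 446/25)

T1 shear: x ← x + 1·y: (2, -1) → (1, -1); (0, 0) → (0, 0); (1, 5) → (6, 5)
T2 shear: y ← y + 2·x: (1, -1) → (1, 1); (0, 0) → (0, 0); (6, 5) → (6, 17)
T3 rotate counter-clockwise with cos θ = 7/25, sin θ = 24/25: (1, 1) → (-17/25, 31/25); (0, 0) → (0, 0); (6, 17) → (-366/25, 263/25)
T4 shear: y ← y − 1/2·x: (-17/25, 31/25) → (-17/25, 79/50); (0, 0) → (0, 0); (-366/25, 263/25) → (-366/25, 446/25)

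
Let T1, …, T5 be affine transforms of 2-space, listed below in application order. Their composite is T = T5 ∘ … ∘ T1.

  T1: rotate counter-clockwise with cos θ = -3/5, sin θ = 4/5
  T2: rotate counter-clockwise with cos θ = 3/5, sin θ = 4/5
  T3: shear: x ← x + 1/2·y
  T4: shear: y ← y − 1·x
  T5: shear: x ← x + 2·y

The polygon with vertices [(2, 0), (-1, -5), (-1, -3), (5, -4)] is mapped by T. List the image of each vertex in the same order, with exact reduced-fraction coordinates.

T1 rotate counter-clockwise with cos θ = -3/5, sin θ = 4/5: (2, 0) → (-6/5, 8/5); (-1, -5) → (23/5, 11/5); (-1, -3) → (3, 1); (5, -4) → (1/5, 32/5)
T2 rotate counter-clockwise with cos θ = 3/5, sin θ = 4/5: (-6/5, 8/5) → (-2, 0); (23/5, 11/5) → (1, 5); (3, 1) → (1, 3); (1/5, 32/5) → (-5, 4)
T3 shear: x ← x + 1/2·y: (-2, 0) → (-2, 0); (1, 5) → (7/2, 5); (1, 3) → (5/2, 3); (-5, 4) → (-3, 4)
T4 shear: y ← y − 1·x: (-2, 0) → (-2, 2); (7/2, 5) → (7/2, 3/2); (5/2, 3) → (5/2, 1/2); (-3, 4) → (-3, 7)
T5 shear: x ← x + 2·y: (-2, 2) → (2, 2); (7/2, 3/2) → (13/2, 3/2); (5/2, 1/2) → (7/2, 1/2); (-3, 7) → (11, 7)

image vertices: (2, 2), (13/2, 3/2), (7/2, 1/2), (11, 7)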